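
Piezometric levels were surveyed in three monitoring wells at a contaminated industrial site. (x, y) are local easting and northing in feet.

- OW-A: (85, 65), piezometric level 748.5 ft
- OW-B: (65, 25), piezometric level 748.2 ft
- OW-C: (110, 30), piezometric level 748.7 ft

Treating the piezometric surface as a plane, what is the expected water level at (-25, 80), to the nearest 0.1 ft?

Three-point gradient (reference OW-A): Δ to OW-B = (-20, -40, -0.3), Δ to OW-C = (25, -35, +0.2).
∂h/∂x = +0.01088, ∂h/∂y = +0.002059 (det = 1700).
h(-25, 80) = 748.5 + (+0.01088)·(-110) + (+0.002059)·(15) = 748.5 -1.197 +0.031 = 747.334 ft.

747.3 ft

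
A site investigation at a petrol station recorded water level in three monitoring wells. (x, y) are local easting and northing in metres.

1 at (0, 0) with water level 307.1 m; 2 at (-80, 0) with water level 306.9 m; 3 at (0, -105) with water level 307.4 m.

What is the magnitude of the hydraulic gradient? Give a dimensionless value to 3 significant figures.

0.00380

∂h/∂x = (306.9 − 307.1) / (-80 − 0) = +0.002500
∂h/∂y = (307.4 − 307.1) / (-105 − 0) = -0.002857
|∇h| = √(0.002500² + -0.002857²) = 0.003796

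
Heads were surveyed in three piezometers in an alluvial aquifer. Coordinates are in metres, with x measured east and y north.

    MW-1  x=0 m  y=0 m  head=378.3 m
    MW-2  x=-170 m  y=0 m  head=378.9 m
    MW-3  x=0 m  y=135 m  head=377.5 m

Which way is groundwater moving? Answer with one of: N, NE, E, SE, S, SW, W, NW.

∂h/∂x = (378.9 − 378.3) / (-170 − 0) = -0.003529
∂h/∂y = (377.5 − 378.3) / (135 − 0) = -0.005926
Flow = −∇h = (+0.003529 east, +0.005926 north), which points northeast.

NE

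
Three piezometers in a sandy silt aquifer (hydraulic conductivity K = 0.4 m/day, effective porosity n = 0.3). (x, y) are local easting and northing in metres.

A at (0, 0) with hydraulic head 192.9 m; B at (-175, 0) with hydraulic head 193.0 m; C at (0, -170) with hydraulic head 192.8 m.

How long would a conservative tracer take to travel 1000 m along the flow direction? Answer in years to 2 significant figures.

2500 years

∂h/∂x = (193.0 − 192.9) / (-175 − 0) = -0.0005714
∂h/∂y = (192.8 − 192.9) / (-170 − 0) = +0.0005882
|∇h| = √(-0.0005714² + 0.0005882²) = 0.00082
Seepage velocity v = K·i/n = 0.4 × 0.00082 / 0.3 = 0.001093 m/day.
t = 1000 / 0.001093 = 9.149e+05 days = 2.5e+03 years.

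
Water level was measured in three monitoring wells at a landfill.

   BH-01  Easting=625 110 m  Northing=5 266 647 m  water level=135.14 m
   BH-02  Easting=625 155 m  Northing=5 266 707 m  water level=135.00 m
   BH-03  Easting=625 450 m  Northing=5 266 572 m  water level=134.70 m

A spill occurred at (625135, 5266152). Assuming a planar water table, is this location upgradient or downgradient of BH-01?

Differences from BH-01: to BH-02 (Δx, Δy, Δh) = (45, 60, -0.14); to BH-03 = (340, -75, -0.44).
Solve a·Δx + b·Δy = Δh: det = 45·(-75) − 340·60 = -23775.
∂h/∂x = [(-0.14)·(-75) − (-0.44)·60] / -23775 = -0.001552
∂h/∂y = [45·(-0.44) − 340·(-0.14)] / -23775 = -0.001169
Head at (625135, 5266152) = 135.14 + (-0.001552)·(25) + (-0.001169)·(-495) = 135.68 m.
That is higher than the 135.14 m at BH-01, so the point is upgradient.

upgradient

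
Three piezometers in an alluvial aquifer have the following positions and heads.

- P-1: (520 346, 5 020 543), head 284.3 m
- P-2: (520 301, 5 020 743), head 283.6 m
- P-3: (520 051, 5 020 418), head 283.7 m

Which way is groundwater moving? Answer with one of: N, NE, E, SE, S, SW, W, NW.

With h = a·x + b·y + c and P-1 as origin, the differences give:
  (-45)·a + 200·b = -0.7
  (-295)·a + (-125)·b = -0.6
Eliminate b (×(-125) and ×200, subtract): 64625·a = 207.50 → a = ∂h/∂x = +0.003211
Back-substitute: b = ∂h/∂y = -0.002778.
Flow = −∇h = (-0.003211 east, +0.002778 north), which points northwest.

NW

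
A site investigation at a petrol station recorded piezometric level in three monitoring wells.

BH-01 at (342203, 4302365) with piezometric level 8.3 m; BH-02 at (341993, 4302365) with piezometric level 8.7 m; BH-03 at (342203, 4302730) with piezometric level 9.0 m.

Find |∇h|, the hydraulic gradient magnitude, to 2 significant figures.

∂h/∂x = (8.7 − 8.3) / (341993 − 342203) = -0.001905
∂h/∂y = (9.0 − 8.3) / (4302730 − 4302365) = +0.001918
|∇h| = √(-0.001905² + 0.001918²) = 0.002703

0.0027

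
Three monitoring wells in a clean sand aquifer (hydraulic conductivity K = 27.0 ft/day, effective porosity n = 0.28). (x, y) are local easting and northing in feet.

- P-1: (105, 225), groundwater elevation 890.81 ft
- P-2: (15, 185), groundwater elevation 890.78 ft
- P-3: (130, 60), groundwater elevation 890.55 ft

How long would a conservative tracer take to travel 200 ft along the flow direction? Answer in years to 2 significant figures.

3.6 years

With h = a·x + b·y + c and P-1 as origin, the differences give:
  (-90)·a + (-40)·b = -0.03
  25·a + (-165)·b = -0.26
Eliminate b (×(-165) and ×(-40), subtract): 15850·a = -5.450 → a = ∂h/∂x = -0.0003438
Back-substitute: b = ∂h/∂y = +0.001524.
|∇h| = √(-0.0003438² + 0.001524²) = 0.001562
Seepage velocity v = K·i/n = 27.0 × 0.001562 / 0.28 = 0.1506 ft/day.
t = 200 / 0.1506 = 1328 days = 3.64 years.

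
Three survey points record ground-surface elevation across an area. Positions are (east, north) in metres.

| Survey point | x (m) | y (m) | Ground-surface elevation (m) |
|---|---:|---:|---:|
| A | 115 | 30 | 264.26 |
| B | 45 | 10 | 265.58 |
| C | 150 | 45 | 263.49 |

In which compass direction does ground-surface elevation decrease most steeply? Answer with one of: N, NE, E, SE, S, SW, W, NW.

NE

Taking A as reference: B−A = (-70, -20, +1.32); C−A = (35, 15, -0.77).
Solve a·Δx + b·Δy = Δz: det = (-70)·15 − 35·(-20) = -350.
∂z/∂x = [(+1.32)·15 − (-0.77)·(-20)] / -350 = -0.01257
∂z/∂y = [(-70)·(-0.77) − 35·(+1.32)] / -350 = -0.02200
Steepest decrease is along −∇f = (+0.01257 E, +0.02200 N) → northeast.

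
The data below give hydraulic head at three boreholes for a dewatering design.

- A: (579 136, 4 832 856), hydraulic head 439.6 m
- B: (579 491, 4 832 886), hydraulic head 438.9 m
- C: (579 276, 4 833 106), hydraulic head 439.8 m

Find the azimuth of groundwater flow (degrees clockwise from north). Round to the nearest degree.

With h = a·x + b·y + c and A as origin, the differences give:
  355·a + 30·b = -0.7
  140·a + 250·b = +0.2
Eliminate b (×250 and ×30, subtract): 84550·a = -181.00 → a = ∂h/∂x = -0.002141
Back-substitute: b = ∂h/∂y = +0.001999.
Flow direction (−∇h) has components (+0.002141 E, -0.001999 N).
Azimuth = atan2(E, N) = atan2(+0.002141, -0.001999) = 133.0° ≈ 133°.

133°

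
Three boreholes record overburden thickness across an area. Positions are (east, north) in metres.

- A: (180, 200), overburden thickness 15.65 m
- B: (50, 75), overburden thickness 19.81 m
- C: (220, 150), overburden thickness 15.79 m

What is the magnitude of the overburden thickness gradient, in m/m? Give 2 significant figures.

0.023 m/m

Differences from A: to B (Δx, Δy, Δh) = (-130, -125, +4.16); to C = (40, -50, +0.14).
Solve a·Δx + b·Δy = Δd: det = (-130)·(-50) − 40·(-125) = 11500.
∂d/∂x = [(+4.16)·(-50) − (+0.14)·(-125)] / 11500 = -0.01657
∂d/∂y = [(-130)·(+0.14) − 40·(+4.16)] / 11500 = -0.01605
|∇f| = √(-0.01657² + -0.01605²) = 0.02307 m/m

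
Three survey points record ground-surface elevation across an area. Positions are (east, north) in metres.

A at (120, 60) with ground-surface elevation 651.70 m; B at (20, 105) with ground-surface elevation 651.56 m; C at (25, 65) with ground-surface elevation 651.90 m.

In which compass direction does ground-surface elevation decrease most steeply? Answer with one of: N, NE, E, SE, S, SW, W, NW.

N

Differences from A: to B (Δx, Δy, Δh) = (-100, 45, -0.14); to C = (-95, 5, +0.20).
Determinant of the coordinate differences = (-100)·5 − (-95)·45 = 3775.
∂z/∂x = [(-0.14)·5 − (+0.20)·45] / 3775 = -0.002570
∂z/∂y = [(-100)·(+0.20) − (-95)·(-0.14)] / 3775 = -0.008821
Steepest decrease is along −∇f = (+0.002570 E, +0.008821 N) → north.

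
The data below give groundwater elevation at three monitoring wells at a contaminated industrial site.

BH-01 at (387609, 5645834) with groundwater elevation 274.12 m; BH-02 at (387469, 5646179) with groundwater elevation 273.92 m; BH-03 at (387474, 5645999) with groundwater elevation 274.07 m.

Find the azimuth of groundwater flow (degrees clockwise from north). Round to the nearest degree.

038°

With h = a·x + b·y + c and BH-01 as origin, the differences give:
  (-140)·a + 345·b = -0.20
  (-135)·a + 165·b = -0.05
Eliminate b (×165 and ×345, subtract): 23475·a = -15.750 → a = ∂h/∂x = -0.0006709
Back-substitute: b = ∂h/∂y = -0.0008520.
Flow direction (−∇h) has components (+0.0006709 E, +0.0008520 N).
Azimuth = atan2(E, N) = atan2(+0.0006709, +0.0008520) = 38.2° ≈ 038°.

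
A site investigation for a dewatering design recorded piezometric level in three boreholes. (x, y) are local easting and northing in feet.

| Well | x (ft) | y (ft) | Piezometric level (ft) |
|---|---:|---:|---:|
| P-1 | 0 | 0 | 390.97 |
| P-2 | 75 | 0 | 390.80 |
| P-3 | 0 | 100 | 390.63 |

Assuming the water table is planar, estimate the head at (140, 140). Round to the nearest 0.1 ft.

390.2 ft

∂h/∂x = (390.80 − 390.97) / (75 − 0) = -0.002267
∂h/∂y = (390.63 − 390.97) / (100 − 0) = -0.003400
h(140, 140) = 390.97 + (-0.002267)·(140) + (-0.003400)·(140) = 390.97 -0.317 -0.476 = 390.177 ft.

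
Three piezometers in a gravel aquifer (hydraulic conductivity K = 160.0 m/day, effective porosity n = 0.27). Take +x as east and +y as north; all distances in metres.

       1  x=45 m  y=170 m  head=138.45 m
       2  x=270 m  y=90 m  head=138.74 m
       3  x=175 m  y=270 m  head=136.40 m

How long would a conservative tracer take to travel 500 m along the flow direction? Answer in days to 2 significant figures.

With h = a·x + b·y + c and 1 as origin, the differences give:
  225·a + (-80)·b = +0.29
  130·a + 100·b = -2.05
Eliminate b (×100 and ×(-80), subtract): 32900·a = -135.000 → a = ∂h/∂x = -0.004103
Back-substitute: b = ∂h/∂y = -0.01517.
|∇h| = √(-0.004103² + -0.01517²) = 0.01572
Seepage velocity v = K·i/n = 160.0 × 0.01572 / 0.27 = 9.316 m/day.
t = 500 / 9.316 = 53.67 days.

54 days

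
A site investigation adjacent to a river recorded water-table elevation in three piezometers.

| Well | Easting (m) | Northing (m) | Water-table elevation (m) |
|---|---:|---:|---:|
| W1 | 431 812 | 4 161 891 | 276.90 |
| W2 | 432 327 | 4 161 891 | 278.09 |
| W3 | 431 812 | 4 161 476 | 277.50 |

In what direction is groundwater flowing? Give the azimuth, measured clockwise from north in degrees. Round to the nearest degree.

∂h/∂x = (278.09 − 276.90) / (432327 − 431812) = +0.002311
∂h/∂y = (277.50 − 276.90) / (4161476 − 4161891) = -0.001446
Flow direction (−∇h) has components (-0.002311 E, +0.001446 N).
Azimuth = atan2(E, N) = atan2(-0.002311, +0.001446) = 302.0° ≈ 302°.

302°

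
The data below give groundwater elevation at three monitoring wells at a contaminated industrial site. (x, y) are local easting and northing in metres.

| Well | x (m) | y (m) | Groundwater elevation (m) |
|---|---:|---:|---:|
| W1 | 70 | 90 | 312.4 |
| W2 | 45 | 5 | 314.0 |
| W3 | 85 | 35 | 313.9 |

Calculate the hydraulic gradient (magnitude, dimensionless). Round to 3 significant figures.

With h = a·x + b·y + c and W1 as origin, the differences give:
  (-25)·a + (-85)·b = +1.6
  15·a + (-55)·b = +1.5
Eliminate b (×(-55) and ×(-85), subtract): 2650·a = 39.50 → a = ∂h/∂x = +0.01491
Back-substitute: b = ∂h/∂y = -0.02321.
|∇h| = √(0.01491² + -0.02321²) = 0.02759

0.0276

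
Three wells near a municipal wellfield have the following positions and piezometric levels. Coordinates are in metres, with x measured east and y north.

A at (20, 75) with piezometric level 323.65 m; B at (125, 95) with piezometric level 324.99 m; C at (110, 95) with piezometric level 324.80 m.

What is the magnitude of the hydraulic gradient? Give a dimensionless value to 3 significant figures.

0.0127

Taking A as reference: B−A = (105, 20, +1.34); C−A = (90, 20, +1.15).
Solve a·Δx + b·Δy = Δh: det = 105·20 − 90·20 = 300.
∂h/∂x = [(+1.34)·20 − (+1.15)·20] / 300 = +0.01267
∂h/∂y = [105·(+1.15) − 90·(+1.34)] / 300 = +0.0005000
|∇h| = √(0.01267² + 0.0005000²) = 0.01268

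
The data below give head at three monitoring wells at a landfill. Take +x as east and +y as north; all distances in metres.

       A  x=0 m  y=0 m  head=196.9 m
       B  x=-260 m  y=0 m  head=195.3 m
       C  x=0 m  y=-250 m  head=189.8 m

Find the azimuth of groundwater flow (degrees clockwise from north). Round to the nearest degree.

192°

∂h/∂x = (195.3 − 196.9) / (-260 − 0) = +0.006154
∂h/∂y = (189.8 − 196.9) / (-250 − 0) = +0.02840
Flow direction (−∇h) has components (-0.006154 E, -0.02840 N).
Azimuth = atan2(E, N) = atan2(-0.006154, -0.02840) = 192.2° ≈ 192°.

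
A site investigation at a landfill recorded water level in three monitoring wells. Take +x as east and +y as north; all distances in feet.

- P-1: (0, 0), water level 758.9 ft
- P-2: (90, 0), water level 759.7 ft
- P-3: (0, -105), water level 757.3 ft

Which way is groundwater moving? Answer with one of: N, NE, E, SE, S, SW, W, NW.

∂h/∂x = (759.7 − 758.9) / (90 − 0) = +0.008889
∂h/∂y = (757.3 − 758.9) / (-105 − 0) = +0.01524
Flow = −∇h = (-0.008889 east, -0.01524 north), which points southwest.

SW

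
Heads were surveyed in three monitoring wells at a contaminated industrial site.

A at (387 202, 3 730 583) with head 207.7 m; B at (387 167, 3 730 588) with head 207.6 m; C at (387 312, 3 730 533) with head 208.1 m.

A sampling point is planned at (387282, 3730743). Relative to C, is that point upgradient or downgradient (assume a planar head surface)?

Taking A as reference: B−A = (-35, 5, -0.1); C−A = (110, -50, +0.4).
Solve a·Δx + b·Δy = Δh: det = (-35)·(-50) − 110·5 = 1200.
∂h/∂x = [(-0.1)·(-50) − (+0.4)·5] / 1200 = +0.002500
∂h/∂y = [(-35)·(+0.4) − 110·(-0.1)] / 1200 = -0.002500
Head at (387282, 3730743) = 207.7 + (+0.002500)·(80) + (-0.002500)·(160) = 207.50 m.
That is lower than the 208.1 m at C, so the point is downgradient.

downgradient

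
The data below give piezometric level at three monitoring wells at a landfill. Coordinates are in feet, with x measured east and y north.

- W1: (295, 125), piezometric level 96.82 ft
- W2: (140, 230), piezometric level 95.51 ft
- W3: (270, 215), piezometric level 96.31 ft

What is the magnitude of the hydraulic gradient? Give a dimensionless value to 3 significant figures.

0.00700

Differences from W1: to W2 (Δx, Δy, Δh) = (-155, 105, -1.31); to W3 = (-25, 90, -0.51).
Determinant of the coordinate differences = (-155)·90 − (-25)·105 = -11325.
∂h/∂x = [(-1.31)·90 − (-0.51)·105] / -11325 = +0.005682
∂h/∂y = [(-155)·(-0.51) − (-25)·(-1.31)] / -11325 = -0.004088
|∇h| = √(0.005682² + -0.004088²) = 0.007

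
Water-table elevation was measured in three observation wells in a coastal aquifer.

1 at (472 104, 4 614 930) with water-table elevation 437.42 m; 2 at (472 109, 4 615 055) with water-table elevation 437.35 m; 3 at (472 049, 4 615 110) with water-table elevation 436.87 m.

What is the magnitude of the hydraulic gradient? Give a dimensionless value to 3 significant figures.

Three-point gradient (reference 1): Δ to 2 = (5, 125, -0.07), Δ to 3 = (-55, 180, -0.55).
∂h/∂x = +0.007222, ∂h/∂y = -0.0008489 (det = 7775).
|∇h| = √(0.007222² + -0.0008489²) = 0.007272

0.00727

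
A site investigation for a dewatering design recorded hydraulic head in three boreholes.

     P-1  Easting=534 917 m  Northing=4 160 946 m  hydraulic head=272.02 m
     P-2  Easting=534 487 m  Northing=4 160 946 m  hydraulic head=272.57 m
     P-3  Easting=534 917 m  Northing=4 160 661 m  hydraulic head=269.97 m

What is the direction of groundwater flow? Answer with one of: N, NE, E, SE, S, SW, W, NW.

S

∂h/∂x = (272.57 − 272.02) / (534487 − 534917) = -0.001279
∂h/∂y = (269.97 − 272.02) / (4160661 − 4160946) = +0.007193
Flow = −∇h = (+0.001279 east, -0.007193 north), which points south.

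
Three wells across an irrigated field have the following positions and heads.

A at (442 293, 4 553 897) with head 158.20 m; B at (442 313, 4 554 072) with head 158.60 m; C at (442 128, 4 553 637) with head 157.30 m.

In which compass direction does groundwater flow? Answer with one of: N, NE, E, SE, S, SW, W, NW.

Differences from A: to B (Δx, Δy, Δh) = (20, 175, +0.40); to C = (-165, -260, -0.90).
Determinant of the coordinate differences = 20·(-260) − (-165)·175 = 23675.
∂h/∂x = [(+0.40)·(-260) − (-0.90)·175] / 23675 = +0.002260
∂h/∂y = [20·(-0.90) − (-165)·(+0.40)] / 23675 = +0.002027
Flow = −∇h = (-0.002260 east, -0.002027 north), which points southwest.

SW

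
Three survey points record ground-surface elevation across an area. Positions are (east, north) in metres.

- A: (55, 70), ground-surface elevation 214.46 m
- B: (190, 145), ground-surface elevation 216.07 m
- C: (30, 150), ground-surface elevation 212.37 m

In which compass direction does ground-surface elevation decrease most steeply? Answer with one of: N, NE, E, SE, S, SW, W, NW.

Three-point gradient (reference A): Δ to B = (135, 75, +1.61), Δ to C = (-25, 80, -2.09).
∂z/∂x = +0.02253, ∂z/∂y = -0.01908 (det = 12675).
Steepest decrease is along −∇f = (-0.02253 E, +0.01908 N) → northwest.

NW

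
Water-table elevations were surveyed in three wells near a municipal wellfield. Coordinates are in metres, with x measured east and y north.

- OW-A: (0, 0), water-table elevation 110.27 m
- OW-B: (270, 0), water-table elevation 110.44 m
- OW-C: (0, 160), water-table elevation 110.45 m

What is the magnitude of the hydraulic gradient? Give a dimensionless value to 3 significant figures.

0.00129

∂h/∂x = (110.44 − 110.27) / (270 − 0) = +0.0006296
∂h/∂y = (110.45 − 110.27) / (160 − 0) = +0.001125
|∇h| = √(0.0006296² + 0.001125²) = 0.001289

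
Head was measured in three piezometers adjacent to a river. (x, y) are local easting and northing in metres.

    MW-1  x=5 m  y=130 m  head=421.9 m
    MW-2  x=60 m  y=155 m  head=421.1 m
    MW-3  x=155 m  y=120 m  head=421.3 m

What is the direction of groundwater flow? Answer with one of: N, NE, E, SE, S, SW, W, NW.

With h = a·x + b·y + c and MW-1 as origin, the differences give:
  55·a + 25·b = -0.8
  150·a + (-10)·b = -0.6
Eliminate b (×(-10) and ×25, subtract): -4300·a = 23.00 → a = ∂h/∂x = -0.005349
Back-substitute: b = ∂h/∂y = -0.02023.
Flow = −∇h = (+0.005349 east, +0.02023 north), which points north.

N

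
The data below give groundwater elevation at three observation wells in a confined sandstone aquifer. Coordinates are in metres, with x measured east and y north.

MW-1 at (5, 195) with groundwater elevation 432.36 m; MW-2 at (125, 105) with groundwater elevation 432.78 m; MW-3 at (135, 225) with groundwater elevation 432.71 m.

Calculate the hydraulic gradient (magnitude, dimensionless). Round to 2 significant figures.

With h = a·x + b·y + c and MW-1 as origin, the differences give:
  120·a + (-90)·b = +0.42
  130·a + 30·b = +0.35
Eliminate b (×30 and ×(-90), subtract): 15300·a = 44.100 → a = ∂h/∂x = +0.002882
Back-substitute: b = ∂h/∂y = -0.0008235.
|∇h| = √(0.002882² + -0.0008235²) = 0.002997

0.0030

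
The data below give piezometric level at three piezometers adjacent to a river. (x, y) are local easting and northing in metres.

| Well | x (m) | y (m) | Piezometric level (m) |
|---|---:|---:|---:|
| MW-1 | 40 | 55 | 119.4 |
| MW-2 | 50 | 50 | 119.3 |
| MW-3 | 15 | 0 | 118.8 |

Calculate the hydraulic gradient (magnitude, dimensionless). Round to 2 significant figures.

0.013

Taking MW-1 as reference: MW-2−MW-1 = (10, -5, -0.1); MW-3−MW-1 = (-25, -55, -0.6).
Solve a·Δx + b·Δy = Δh: det = 10·(-55) − (-25)·(-5) = -675.
∂h/∂x = [(-0.1)·(-55) − (-0.6)·(-5)] / -675 = -0.003704
∂h/∂y = [10·(-0.6) − (-25)·(-0.1)] / -675 = +0.01259
|∇h| = √(-0.003704² + 0.01259²) = 0.01312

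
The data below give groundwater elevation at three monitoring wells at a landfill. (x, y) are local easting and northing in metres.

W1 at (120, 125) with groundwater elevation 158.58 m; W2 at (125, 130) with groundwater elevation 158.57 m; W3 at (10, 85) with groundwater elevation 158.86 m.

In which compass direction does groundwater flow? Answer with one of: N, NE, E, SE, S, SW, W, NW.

With h = a·x + b·y + c and W1 as origin, the differences give:
  5·a + 5·b = -0.01
  (-110)·a + (-40)·b = +0.28
Eliminate b (×(-40) and ×5, subtract): 350·a = -1.000 → a = ∂h/∂x = -0.002857
Back-substitute: b = ∂h/∂y = +0.0008571.
Flow = −∇h = (+0.002857 east, -0.0008571 north), which points east.

E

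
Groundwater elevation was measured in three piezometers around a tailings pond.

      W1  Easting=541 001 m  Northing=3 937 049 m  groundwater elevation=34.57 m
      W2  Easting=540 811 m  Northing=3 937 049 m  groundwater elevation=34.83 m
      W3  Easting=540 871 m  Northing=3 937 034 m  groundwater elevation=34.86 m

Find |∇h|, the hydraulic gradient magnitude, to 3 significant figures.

Differences from W1: to W2 (Δx, Δy, Δh) = (-190, 0, +0.26); to W3 = (-130, -15, +0.29).
Determinant of the coordinate differences = (-190)·(-15) − (-130)·0 = 2850.
∂h/∂x = [(+0.26)·(-15) − (+0.29)·0] / 2850 = -0.001368
∂h/∂y = [(-190)·(+0.29) − (-130)·(+0.26)] / 2850 = -0.007474
|∇h| = √(-0.001368² + -0.007474²) = 0.007598

0.00760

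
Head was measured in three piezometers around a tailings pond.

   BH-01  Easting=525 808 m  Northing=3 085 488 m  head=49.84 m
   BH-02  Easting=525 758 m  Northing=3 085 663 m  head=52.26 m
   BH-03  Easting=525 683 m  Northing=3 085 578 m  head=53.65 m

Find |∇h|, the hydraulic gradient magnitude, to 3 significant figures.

0.0266

Three-point gradient (reference BH-01): Δ to BH-02 = (-50, 175, +2.42), Δ to BH-03 = (-125, 90, +3.81).
∂h/∂x = -0.02584, ∂h/∂y = +0.006446 (det = 17375).
|∇h| = √(-0.02584² + 0.006446²) = 0.02663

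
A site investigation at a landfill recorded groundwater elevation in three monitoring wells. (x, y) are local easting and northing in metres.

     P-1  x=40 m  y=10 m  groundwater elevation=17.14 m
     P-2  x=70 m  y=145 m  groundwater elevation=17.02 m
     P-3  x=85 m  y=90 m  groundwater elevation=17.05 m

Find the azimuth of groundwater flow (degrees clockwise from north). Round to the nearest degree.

043°

Taking P-1 as reference: P-2−P-1 = (30, 135, -0.12); P-3−P-1 = (45, 80, -0.09).
Determinant of the coordinate differences = 30·80 − 45·135 = -3675.
∂h/∂x = [(-0.12)·80 − (-0.09)·135] / -3675 = -0.0006939
∂h/∂y = [30·(-0.09) − 45·(-0.12)] / -3675 = -0.0007347
Flow direction (−∇h) has components (+0.0006939 E, +0.0007347 N).
Azimuth = atan2(E, N) = atan2(+0.0006939, +0.0007347) = 43.4° ≈ 043°.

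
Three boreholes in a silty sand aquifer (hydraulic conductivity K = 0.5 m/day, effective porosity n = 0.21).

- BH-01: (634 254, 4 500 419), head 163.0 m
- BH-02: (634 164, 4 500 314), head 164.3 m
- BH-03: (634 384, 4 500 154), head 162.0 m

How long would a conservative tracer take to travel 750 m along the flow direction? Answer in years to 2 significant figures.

Three-point gradient (reference BH-01): Δ to BH-02 = (-90, -105, +1.3), Δ to BH-03 = (130, -265, -1.0).
∂h/∂x = -0.01199, ∂h/∂y = -0.002107 (det = 37500).
|∇h| = √(-0.01199² + -0.002107²) = 0.01217
Seepage velocity v = K·i/n = 0.5 × 0.01217 / 0.21 = 0.02898 m/day.
t = 750 / 0.02898 = 2.588e+04 days = 70.9 years.

71 years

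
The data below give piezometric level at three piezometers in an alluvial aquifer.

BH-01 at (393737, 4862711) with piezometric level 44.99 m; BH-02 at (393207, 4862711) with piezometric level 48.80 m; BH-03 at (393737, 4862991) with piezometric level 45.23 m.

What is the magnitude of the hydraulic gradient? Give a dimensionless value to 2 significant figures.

0.0072

∂h/∂x = (48.80 − 44.99) / (393207 − 393737) = -0.007189
∂h/∂y = (45.23 − 44.99) / (4862991 − 4862711) = +0.0008571
|∇h| = √(-0.007189² + 0.0008571²) = 0.00724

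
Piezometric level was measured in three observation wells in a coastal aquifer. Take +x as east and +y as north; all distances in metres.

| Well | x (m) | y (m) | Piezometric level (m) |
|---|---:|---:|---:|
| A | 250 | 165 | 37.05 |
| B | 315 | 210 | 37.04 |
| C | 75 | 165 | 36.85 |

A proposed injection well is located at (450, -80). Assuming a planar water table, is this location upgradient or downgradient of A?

upgradient

Differences from A: to B (Δx, Δy, Δh) = (65, 45, -0.01); to C = (-175, 0, -0.20).
Determinant of the coordinate differences = 65·0 − (-175)·45 = 7875.
∂h/∂x = [(-0.01)·0 − (-0.20)·45] / 7875 = +0.001143
∂h/∂y = [65·(-0.20) − (-175)·(-0.01)] / 7875 = -0.001873
Head at (450, -80) = 37.05 + (+0.001143)·(200) + (-0.001873)·(-245) = 37.74 m.
That is higher than the 37.05 m at A, so the point is upgradient.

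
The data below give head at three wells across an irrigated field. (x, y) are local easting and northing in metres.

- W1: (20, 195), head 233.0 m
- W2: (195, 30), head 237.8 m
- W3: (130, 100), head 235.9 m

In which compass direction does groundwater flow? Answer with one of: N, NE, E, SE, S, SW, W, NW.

NW

Three-point gradient (reference W1): Δ to W2 = (175, -165, +4.8), Δ to W3 = (110, -95, +2.9).
∂h/∂x = +0.01475, ∂h/∂y = -0.01344 (det = 1525).
Flow = −∇h = (-0.01475 east, +0.01344 north), which points northwest.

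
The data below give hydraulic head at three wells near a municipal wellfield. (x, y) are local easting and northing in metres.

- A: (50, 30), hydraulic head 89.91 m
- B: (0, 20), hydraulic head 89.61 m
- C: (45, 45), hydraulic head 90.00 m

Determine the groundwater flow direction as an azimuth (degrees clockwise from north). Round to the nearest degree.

211°

Differences from A: to B (Δx, Δy, Δh) = (-50, -10, -0.30); to C = (-5, 15, +0.09).
Solve a·Δx + b·Δy = Δh: det = (-50)·15 − (-5)·(-10) = -800.
∂h/∂x = [(-0.30)·15 − (+0.09)·(-10)] / -800 = +0.004500
∂h/∂y = [(-50)·(+0.09) − (-5)·(-0.30)] / -800 = +0.007500
Flow direction (−∇h) has components (-0.004500 E, -0.007500 N).
Azimuth = atan2(E, N) = atan2(-0.004500, -0.007500) = 211.0° ≈ 211°.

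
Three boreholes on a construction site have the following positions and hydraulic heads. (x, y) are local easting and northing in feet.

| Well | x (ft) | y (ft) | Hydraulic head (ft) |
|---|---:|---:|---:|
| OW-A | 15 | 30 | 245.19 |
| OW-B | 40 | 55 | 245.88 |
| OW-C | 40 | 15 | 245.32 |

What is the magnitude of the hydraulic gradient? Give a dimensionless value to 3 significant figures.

0.0195

Differences from OW-A: to OW-B (Δx, Δy, Δh) = (25, 25, +0.69); to OW-C = (25, -15, +0.13).
Solve a·Δx + b·Δy = Δh: det = 25·(-15) − 25·25 = -1000.
∂h/∂x = [(+0.69)·(-15) − (+0.13)·25] / -1000 = +0.01360
∂h/∂y = [25·(+0.13) − 25·(+0.69)] / -1000 = +0.01400
|∇h| = √(0.01360² + 0.01400²) = 0.01952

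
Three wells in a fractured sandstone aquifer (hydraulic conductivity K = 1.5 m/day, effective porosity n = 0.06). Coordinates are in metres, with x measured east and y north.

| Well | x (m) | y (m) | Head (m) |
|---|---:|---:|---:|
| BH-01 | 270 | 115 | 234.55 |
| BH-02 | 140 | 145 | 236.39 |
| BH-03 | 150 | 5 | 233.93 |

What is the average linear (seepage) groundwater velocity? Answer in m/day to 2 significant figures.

0.49 m/day

Taking BH-01 as reference: BH-02−BH-01 = (-130, 30, +1.84); BH-03−BH-01 = (-120, -110, -0.62).
Solve a·Δx + b·Δy = Δh: det = (-130)·(-110) − (-120)·30 = 17900.
∂h/∂x = [(+1.84)·(-110) − (-0.62)·30] / 17900 = -0.01027
∂h/∂y = [(-130)·(-0.62) − (-120)·(+1.84)] / 17900 = +0.01684
|∇h| = √(-0.01027² + 0.01684²) = 0.01972
Seepage velocity v = K·i/n = 1.5 × 0.01972 / 0.06 = 0.493 m/day.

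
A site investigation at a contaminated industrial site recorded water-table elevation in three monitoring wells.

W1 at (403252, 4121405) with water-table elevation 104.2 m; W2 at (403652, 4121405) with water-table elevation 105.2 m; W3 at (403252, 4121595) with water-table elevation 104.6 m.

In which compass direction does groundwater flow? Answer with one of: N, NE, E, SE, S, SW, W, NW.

SW

∂h/∂x = (105.2 − 104.2) / (403652 − 403252) = +0.002500
∂h/∂y = (104.6 − 104.2) / (4121595 − 4121405) = +0.002105
Flow = −∇h = (-0.002500 east, -0.002105 north), which points southwest.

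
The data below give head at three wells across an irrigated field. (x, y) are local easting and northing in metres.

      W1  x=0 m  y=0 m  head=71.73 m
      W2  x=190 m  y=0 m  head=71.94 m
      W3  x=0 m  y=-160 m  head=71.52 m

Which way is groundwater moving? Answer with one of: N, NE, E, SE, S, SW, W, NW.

∂h/∂x = (71.94 − 71.73) / (190 − 0) = +0.001105
∂h/∂y = (71.52 − 71.73) / (-160 − 0) = +0.001313
Flow = −∇h = (-0.001105 east, -0.001313 north), which points southwest.

SW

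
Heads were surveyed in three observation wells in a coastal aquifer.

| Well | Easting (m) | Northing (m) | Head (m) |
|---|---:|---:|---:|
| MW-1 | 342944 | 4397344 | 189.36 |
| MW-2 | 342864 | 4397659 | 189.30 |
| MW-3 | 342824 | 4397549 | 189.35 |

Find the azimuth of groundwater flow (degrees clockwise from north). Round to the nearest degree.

Taking MW-1 as reference: MW-2−MW-1 = (-80, 315, -0.06); MW-3−MW-1 = (-120, 205, -0.01).
Solve a·Δx + b·Δy = Δh: det = (-80)·205 − (-120)·315 = 21400.
∂h/∂x = [(-0.06)·205 − (-0.01)·315] / 21400 = -0.0004276
∂h/∂y = [(-80)·(-0.01) − (-120)·(-0.06)] / 21400 = -0.0002991
Flow direction (−∇h) has components (+0.0004276 E, +0.0002991 N).
Azimuth = atan2(E, N) = atan2(+0.0004276, +0.0002991) = 55.0° ≈ 055°.

055°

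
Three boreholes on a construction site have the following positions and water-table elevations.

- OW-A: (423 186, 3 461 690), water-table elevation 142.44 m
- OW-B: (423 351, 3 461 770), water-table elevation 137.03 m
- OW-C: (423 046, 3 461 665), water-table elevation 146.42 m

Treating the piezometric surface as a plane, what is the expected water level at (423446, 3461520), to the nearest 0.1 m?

Differences from OW-A: to OW-B (Δx, Δy, Δh) = (165, 80, -5.41); to OW-C = (-140, -25, +3.98).
Solve a·Δx + b·Δy = Δh: det = 165·(-25) − (-140)·80 = 7075.
∂h/∂x = [(-5.41)·(-25) − (+3.98)·80] / 7075 = -0.02589
∂h/∂y = [165·(+3.98) − (-140)·(-5.41)] / 7075 = -0.01423
h(423446, 3461520) = 142.44 + (-0.02589)·(260) + (-0.01423)·(-170) = 142.44 -6.731 +2.420 = 138.129 m.

138.1 m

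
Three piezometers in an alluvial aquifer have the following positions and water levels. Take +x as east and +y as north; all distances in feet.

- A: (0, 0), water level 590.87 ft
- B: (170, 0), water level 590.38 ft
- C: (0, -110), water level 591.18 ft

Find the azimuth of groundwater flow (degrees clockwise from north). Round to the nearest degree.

∂h/∂x = (590.38 − 590.87) / (170 − 0) = -0.002882
∂h/∂y = (591.18 − 590.87) / (-110 − 0) = -0.002818
Flow direction (−∇h) has components (+0.002882 E, +0.002818 N).
Azimuth = atan2(E, N) = atan2(+0.002882, +0.002818) = 45.6° ≈ 046°.

046°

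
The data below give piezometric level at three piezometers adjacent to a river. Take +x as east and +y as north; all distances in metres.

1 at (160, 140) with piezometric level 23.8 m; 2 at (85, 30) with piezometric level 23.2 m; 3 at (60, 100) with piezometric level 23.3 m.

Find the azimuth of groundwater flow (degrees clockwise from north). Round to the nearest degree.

234°

Taking 1 as reference: 2−1 = (-75, -110, -0.6); 3−1 = (-100, -40, -0.5).
Solve a·Δx + b·Δy = Δh: det = (-75)·(-40) − (-100)·(-110) = -8000.
∂h/∂x = [(-0.6)·(-40) − (-0.5)·(-110)] / -8000 = +0.003875
∂h/∂y = [(-75)·(-0.5) − (-100)·(-0.6)] / -8000 = +0.002813
Flow direction (−∇h) has components (-0.003875 E, -0.002813 N).
Azimuth = atan2(E, N) = atan2(-0.003875, -0.002813) = 234.0° ≈ 234°.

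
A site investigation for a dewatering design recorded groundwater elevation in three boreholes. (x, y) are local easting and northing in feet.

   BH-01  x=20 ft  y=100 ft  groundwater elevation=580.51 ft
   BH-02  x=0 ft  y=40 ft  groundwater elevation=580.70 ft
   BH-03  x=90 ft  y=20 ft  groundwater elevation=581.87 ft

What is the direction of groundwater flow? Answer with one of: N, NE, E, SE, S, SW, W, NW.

NW

With h = a·x + b·y + c and BH-01 as origin, the differences give:
  (-20)·a + (-60)·b = +0.19
  70·a + (-80)·b = +1.36
Eliminate b (×(-80) and ×(-60), subtract): 5800·a = 66.400 → a = ∂h/∂x = +0.01145
Back-substitute: b = ∂h/∂y = -0.006983.
Flow = −∇h = (-0.01145 east, +0.006983 north), which points northwest.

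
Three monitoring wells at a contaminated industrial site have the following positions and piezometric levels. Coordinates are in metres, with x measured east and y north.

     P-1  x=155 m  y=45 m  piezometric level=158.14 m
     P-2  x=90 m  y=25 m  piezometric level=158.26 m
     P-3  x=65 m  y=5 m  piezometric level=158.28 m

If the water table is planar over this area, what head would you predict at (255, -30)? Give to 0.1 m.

157.7 m

Differences from P-1: to P-2 (Δx, Δy, Δh) = (-65, -20, +0.12); to P-3 = (-90, -40, +0.14).
Solve a·Δx + b·Δy = Δh: det = (-65)·(-40) − (-90)·(-20) = 800.
∂h/∂x = [(+0.12)·(-40) − (+0.14)·(-20)] / 800 = -0.002500
∂h/∂y = [(-65)·(+0.14) − (-90)·(+0.12)] / 800 = +0.002125
h(255, -30) = 158.14 + (-0.002500)·(100) + (+0.002125)·(-75) = 158.14 -0.250 -0.159 = 157.731 m.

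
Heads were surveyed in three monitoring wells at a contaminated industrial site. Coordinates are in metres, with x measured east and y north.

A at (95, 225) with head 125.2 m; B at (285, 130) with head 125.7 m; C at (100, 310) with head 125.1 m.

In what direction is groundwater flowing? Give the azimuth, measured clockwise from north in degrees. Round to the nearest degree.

With h = a·x + b·y + c and A as origin, the differences give:
  190·a + (-95)·b = +0.5
  5·a + 85·b = -0.1
Eliminate b (×85 and ×(-95), subtract): 16625·a = 33.00 → a = ∂h/∂x = +0.001985
Back-substitute: b = ∂h/∂y = -0.001293.
Flow direction (−∇h) has components (-0.001985 E, +0.001293 N).
Azimuth = atan2(E, N) = atan2(-0.001985, +0.001293) = 303.1° ≈ 303°.

303°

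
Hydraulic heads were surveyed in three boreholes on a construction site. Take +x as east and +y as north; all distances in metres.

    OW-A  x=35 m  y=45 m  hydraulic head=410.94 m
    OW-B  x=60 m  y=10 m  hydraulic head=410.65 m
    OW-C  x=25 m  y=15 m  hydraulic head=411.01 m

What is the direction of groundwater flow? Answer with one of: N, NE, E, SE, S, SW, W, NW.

E

Taking OW-A as reference: OW-B−OW-A = (25, -35, -0.29); OW-C−OW-A = (-10, -30, +0.07).
Determinant of the coordinate differences = 25·(-30) − (-10)·(-35) = -1100.
∂h/∂x = [(-0.29)·(-30) − (+0.07)·(-35)] / -1100 = -0.01014
∂h/∂y = [25·(+0.07) − (-10)·(-0.29)] / -1100 = +0.001045
Flow = −∇h = (+0.01014 east, -0.001045 north), which points east.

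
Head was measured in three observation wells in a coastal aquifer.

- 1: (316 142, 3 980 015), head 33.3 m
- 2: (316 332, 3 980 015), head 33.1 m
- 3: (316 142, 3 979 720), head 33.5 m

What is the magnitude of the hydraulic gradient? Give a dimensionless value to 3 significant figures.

∂h/∂x = (33.1 − 33.3) / (316332 − 316142) = -0.001053
∂h/∂y = (33.5 − 33.3) / (3979720 − 3980015) = -0.0006780
|∇h| = √(-0.001053² + -0.0006780²) = 0.001252

0.00125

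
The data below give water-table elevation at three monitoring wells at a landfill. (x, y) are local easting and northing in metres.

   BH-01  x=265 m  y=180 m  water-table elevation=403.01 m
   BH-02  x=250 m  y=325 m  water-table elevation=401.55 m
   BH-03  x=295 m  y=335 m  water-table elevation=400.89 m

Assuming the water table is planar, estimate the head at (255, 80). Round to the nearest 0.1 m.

Differences from BH-01: to BH-02 (Δx, Δy, Δh) = (-15, 145, -1.46); to BH-03 = (30, 155, -2.12).
Determinant of the coordinate differences = (-15)·155 − 30·145 = -6675.
∂h/∂x = [(-1.46)·155 − (-2.12)·145] / -6675 = -0.01215
∂h/∂y = [(-15)·(-2.12) − 30·(-1.46)] / -6675 = -0.01133
h(255, 80) = 403.01 + (-0.01215)·(-10) + (-0.01133)·(-100) = 403.01 +0.121 +1.133 = 404.264 m.

404.3 m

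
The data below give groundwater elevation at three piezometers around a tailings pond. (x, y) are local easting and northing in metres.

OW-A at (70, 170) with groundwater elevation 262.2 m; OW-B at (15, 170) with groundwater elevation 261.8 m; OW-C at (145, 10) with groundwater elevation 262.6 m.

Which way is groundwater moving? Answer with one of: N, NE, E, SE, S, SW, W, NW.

Taking OW-A as reference: OW-B−OW-A = (-55, 0, -0.4); OW-C−OW-A = (75, -160, +0.4).
Solve a·Δx + b·Δy = Δh: det = (-55)·(-160) − 75·0 = 8800.
∂h/∂x = [(-0.4)·(-160) − (+0.4)·0] / 8800 = +0.007273
∂h/∂y = [(-55)·(+0.4) − 75·(-0.4)] / 8800 = +0.0009091
Flow = −∇h = (-0.007273 east, -0.0009091 north), which points west.

W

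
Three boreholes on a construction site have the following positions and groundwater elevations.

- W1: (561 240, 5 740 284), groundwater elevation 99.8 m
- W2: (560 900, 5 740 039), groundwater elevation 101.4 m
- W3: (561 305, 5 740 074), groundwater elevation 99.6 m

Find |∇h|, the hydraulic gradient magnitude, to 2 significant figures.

Three-point gradient (reference W1): Δ to W2 = (-340, -245, +1.6), Δ to W3 = (65, -210, -0.2).
∂h/∂x = -0.004409, ∂h/∂y = -0.0004123 (det = 87325).
|∇h| = √(-0.004409² + -0.0004123²) = 0.004428

0.0044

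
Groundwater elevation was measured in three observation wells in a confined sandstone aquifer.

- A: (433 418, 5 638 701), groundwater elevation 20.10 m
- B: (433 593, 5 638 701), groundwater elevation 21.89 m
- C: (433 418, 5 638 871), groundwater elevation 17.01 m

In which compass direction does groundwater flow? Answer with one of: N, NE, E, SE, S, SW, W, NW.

NW

∂h/∂x = (21.89 − 20.10) / (433593 − 433418) = +0.01023
∂h/∂y = (17.01 − 20.10) / (5638871 − 5638701) = -0.01818
Flow = −∇h = (-0.01023 east, +0.01818 north), which points northwest.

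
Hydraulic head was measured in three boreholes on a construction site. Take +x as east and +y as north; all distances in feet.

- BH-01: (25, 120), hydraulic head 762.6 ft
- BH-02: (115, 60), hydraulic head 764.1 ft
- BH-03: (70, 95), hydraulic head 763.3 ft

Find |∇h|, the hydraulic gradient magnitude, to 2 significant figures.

With h = a·x + b·y + c and BH-01 as origin, the differences give:
  90·a + (-60)·b = +1.5
  45·a + (-25)·b = +0.7
Eliminate b (×(-25) and ×(-60), subtract): 450·a = 4.50 → a = ∂h/∂x = +0.010000
Back-substitute: b = ∂h/∂y = -0.01000.
|∇h| = √(0.010000² + -0.01000²) = 0.01414

0.014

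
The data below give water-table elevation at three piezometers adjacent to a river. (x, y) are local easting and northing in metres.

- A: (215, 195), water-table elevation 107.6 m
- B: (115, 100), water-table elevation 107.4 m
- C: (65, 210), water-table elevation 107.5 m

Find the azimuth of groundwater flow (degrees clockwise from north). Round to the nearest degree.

212°

Three-point gradient (reference A): Δ to B = (-100, -95, -0.2), Δ to C = (-150, 15, -0.1).
∂h/∂x = +0.0007937, ∂h/∂y = +0.001270 (det = -15750).
Flow direction (−∇h) has components (-0.0007937 E, -0.001270 N).
Azimuth = atan2(E, N) = atan2(-0.0007937, -0.001270) = 212.0° ≈ 212°.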